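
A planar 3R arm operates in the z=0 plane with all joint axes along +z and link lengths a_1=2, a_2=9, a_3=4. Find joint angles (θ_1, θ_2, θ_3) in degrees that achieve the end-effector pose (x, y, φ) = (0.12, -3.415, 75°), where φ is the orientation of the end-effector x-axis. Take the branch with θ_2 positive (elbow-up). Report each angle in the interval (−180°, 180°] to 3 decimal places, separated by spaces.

wrist centre = target − a_3·(cos φ, sin φ) = (-0.9153, -7.2787)
cos θ_2 = (53.8173−2²−9²)/(2·2·9) = -0.8662; θ_2 = 150.0186° (elbow-up)
β = atan2(-7.2787,-0.9153) = -97.1672°; ψ = atan2(4.4975,-5.7957) = 142.1884°
θ_1 = β − ψ = -239.3556°
θ_3 = φ − θ_1 − θ_2 = 164.3370° (wrapped to (-180°,180°])

120.644 150.019 164.337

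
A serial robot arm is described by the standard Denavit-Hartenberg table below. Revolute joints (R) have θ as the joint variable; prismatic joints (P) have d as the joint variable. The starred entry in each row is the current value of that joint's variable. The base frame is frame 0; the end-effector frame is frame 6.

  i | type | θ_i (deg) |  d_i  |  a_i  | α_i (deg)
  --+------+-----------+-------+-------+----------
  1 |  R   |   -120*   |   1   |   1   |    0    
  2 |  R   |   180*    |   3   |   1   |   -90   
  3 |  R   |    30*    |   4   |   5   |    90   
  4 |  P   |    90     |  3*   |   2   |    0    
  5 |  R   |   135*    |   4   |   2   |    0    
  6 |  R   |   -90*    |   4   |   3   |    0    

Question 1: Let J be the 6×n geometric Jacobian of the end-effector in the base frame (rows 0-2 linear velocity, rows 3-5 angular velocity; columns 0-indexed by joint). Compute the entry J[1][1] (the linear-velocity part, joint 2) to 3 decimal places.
axis z_1 = (0.0000,0.0000,1.0000); lever o_n−o_1 = (-1.9244,10.0811,11.7940)
cross product → J_v[:, 1] = (-10.0811,-1.9244,0.0000)
J_ω[:, 1] = z_1
entry J[1][1] = -1.9244

-1.924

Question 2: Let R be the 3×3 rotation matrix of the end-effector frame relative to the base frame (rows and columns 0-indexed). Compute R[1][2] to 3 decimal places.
0.433

End-effector z-axis (col 2 of R) = (0.2500,0.4330,0.8660)
R[1][2] = 0.4330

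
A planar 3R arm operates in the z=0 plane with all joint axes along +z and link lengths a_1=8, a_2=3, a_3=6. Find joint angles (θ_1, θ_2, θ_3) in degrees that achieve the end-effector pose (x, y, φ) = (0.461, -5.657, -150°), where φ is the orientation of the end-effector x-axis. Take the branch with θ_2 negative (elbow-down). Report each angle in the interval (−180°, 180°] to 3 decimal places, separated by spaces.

wrist centre = target − a_3·(cos φ, sin φ) = (5.6572, -2.6570)
cos θ_2 = (39.0630−8²−3²)/(2·8·3) = -0.7070; θ_2 = -134.9930° (elbow-down)
β = atan2(-2.6570,5.6572) = -25.1581°; ψ = atan2(-2.1216,5.8789) = -19.8434°
θ_1 = β − ψ = -5.3147°
θ_3 = φ − θ_1 − θ_2 = -9.6923° (wrapped to (-180°,180°])

-5.315 -134.993 -9.692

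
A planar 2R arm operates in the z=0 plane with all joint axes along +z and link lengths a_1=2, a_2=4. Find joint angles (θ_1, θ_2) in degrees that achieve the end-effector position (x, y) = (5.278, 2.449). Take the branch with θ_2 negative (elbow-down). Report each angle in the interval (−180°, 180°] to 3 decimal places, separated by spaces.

cos θ_2 = (33.8549−2²−4²)/(2·2·4) = 0.8659; θ_2 = -30.0109° (elbow-down)
β = atan2(2.4490,5.2780) = 24.8914°; ψ = atan2(-2.0007,5.4637) = -20.1113°
θ_1 = β − ψ = 45.0027°

45.003 -30.011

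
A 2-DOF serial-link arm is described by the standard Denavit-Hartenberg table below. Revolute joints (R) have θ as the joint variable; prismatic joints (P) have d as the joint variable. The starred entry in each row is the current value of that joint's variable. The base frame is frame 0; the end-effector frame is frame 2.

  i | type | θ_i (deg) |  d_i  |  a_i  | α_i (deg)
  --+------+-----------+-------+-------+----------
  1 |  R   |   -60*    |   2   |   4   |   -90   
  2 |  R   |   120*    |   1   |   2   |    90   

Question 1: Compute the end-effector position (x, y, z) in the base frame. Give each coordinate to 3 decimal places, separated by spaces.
after link 1: o_1 = (2.0000, -3.4641, 2.0000)
after link 2: o_2 = (2.3660, -2.0981, 0.2679)

2.366 -2.098 0.268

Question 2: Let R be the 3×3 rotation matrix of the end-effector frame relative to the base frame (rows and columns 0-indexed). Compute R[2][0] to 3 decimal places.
End-effector x-axis (col 0 of R) = (-0.2500,0.4330,-0.8660)
R[2][0] = -0.8660

-0.866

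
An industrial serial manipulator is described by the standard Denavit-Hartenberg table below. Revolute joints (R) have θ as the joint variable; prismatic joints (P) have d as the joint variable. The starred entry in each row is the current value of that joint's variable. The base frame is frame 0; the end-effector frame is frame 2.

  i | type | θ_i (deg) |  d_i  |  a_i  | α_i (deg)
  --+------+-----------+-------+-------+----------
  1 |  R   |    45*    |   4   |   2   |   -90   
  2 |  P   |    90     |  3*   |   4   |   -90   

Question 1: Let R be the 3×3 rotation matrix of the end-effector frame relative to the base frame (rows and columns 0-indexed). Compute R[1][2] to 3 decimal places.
End-effector z-axis (col 2 of R) = (-0.7071,-0.7071,-0.0000)
R[1][2] = -0.7071

-0.707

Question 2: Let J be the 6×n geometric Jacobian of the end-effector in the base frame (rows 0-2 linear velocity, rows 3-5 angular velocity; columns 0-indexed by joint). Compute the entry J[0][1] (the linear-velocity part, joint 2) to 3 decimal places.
-0.707

prismatic axis z_1 = (-0.7071,0.7071,0.0000)
J_v[:, 1] = z_1; J_ω[:, 1] = (0,0,0)
entry J[0][1] = -0.7071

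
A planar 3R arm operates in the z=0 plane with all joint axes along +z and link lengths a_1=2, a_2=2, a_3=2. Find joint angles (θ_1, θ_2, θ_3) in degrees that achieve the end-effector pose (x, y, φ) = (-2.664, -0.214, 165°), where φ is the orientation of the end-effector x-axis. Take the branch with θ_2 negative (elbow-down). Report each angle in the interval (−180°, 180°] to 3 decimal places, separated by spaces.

-60.017 -150.007 15.023

wrist centre = target − a_3·(cos φ, sin φ) = (-0.7321, -0.7316)
cos θ_2 = (1.0713−2²−2²)/(2·2·2) = -0.8661; θ_2 = -150.0066° (elbow-down)
β = atan2(-0.7316,-0.7321) = -135.0200°; ψ = atan2(-0.9998,0.2678) = -75.0033°
θ_1 = β − ψ = -60.0167°
θ_3 = φ − θ_1 − θ_2 = 15.0233° (wrapped to (-180°,180°])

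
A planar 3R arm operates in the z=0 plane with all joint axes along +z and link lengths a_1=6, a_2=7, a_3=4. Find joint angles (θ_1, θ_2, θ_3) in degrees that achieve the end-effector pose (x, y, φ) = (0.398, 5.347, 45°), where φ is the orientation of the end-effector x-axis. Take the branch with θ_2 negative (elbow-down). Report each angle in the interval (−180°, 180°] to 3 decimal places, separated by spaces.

wrist centre = target − a_3·(cos φ, sin φ) = (-2.4304, 2.5186)
cos θ_2 = (12.2502−6²−7²)/(2·6·7) = -0.8661; θ_2 = -150.0050° (elbow-down)
β = atan2(2.5186,-2.4304) = 133.9796°; ψ = atan2(-3.4995,-0.0625) = -91.0229°
θ_1 = β − ψ = 225.0026°
θ_3 = φ − θ_1 − θ_2 = -29.9975° (wrapped to (-180°,180°])

-134.997 -150.005 -29.998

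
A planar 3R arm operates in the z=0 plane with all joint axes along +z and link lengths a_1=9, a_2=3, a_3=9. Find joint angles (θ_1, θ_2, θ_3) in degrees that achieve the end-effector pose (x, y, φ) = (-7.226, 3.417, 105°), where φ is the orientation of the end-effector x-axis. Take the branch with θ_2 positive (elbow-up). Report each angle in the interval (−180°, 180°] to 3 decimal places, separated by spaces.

-150.002 134.999 120.002

wrist centre = target − a_3·(cos φ, sin φ) = (-4.8966, -5.2763)
cos θ_2 = (51.8167−9²−3²)/(2·9·3) = -0.7071; θ_2 = 134.9994° (elbow-up)
β = atan2(-5.2763,-4.8966) = -132.8624°; ψ = atan2(2.1213,6.8787) = 17.1394°
θ_1 = β − ψ = -150.0018°
θ_3 = φ − θ_1 − θ_2 = 120.0025° (wrapped to (-180°,180°])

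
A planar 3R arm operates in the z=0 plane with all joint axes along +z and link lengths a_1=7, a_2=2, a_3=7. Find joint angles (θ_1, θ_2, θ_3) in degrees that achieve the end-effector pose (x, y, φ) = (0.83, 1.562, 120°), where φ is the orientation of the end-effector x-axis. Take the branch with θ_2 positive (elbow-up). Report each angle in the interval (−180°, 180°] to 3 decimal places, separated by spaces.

-62.206 119.999 62.207

wrist centre = target − a_3·(cos φ, sin φ) = (4.3300, -4.5002)
cos θ_2 = (39.0005−7²−2²)/(2·7·2) = -0.5000; θ_2 = 119.9988° (elbow-up)
β = atan2(-4.5002,4.3300) = -46.1041°; ψ = atan2(1.7321,6.0000) = 16.1022°
θ_1 = β − ψ = -62.2063°
θ_3 = φ − θ_1 − θ_2 = 62.2075° (wrapped to (-180°,180°])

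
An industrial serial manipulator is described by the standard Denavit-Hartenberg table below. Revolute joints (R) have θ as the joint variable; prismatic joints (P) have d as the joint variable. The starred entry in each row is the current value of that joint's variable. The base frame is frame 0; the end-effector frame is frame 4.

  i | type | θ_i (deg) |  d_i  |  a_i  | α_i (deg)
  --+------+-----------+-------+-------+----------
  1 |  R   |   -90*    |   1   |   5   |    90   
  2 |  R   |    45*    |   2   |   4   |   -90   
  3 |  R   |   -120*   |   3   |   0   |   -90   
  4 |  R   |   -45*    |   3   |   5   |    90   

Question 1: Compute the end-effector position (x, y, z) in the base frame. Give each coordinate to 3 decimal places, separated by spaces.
-6.562 -3.794 9.037

after link 1: o_1 = (0.0000, -5.0000, 1.0000)
after link 2: o_2 = (-2.0000, -7.8284, 3.8284)
after link 3: o_3 = (-2.0000, -5.7071, 5.9497)
after link 4: o_4 = (-6.5619, -3.7942, 9.0369)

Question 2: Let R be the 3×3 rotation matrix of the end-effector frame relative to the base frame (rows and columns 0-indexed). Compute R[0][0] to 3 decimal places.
End-effector x-axis (col 0 of R) = (-0.6124,0.7500,0.2500)
R[0][0] = -0.6124

-0.612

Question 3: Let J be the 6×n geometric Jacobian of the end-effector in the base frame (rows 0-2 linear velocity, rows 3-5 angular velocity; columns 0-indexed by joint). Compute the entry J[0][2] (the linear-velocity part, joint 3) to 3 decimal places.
0.830

axis z_2 = (-0.0000,0.7071,0.7071); lever o_n−o_2 = (-4.5619,4.0342,5.2084)
cross product → J_v[:, 2] = (0.8303,-3.2257,3.2257)
J_ω[:, 2] = z_2
entry J[0][2] = 0.8303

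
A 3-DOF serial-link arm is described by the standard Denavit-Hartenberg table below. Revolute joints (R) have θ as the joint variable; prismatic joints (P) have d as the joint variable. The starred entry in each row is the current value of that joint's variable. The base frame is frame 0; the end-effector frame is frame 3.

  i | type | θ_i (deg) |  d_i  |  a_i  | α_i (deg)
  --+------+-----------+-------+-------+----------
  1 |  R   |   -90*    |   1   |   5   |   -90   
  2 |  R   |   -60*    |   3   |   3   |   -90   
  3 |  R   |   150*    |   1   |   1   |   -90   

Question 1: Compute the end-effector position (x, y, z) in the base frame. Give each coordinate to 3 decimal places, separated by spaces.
after link 1: o_1 = (0.0000, -5.0000, 1.0000)
after link 2: o_2 = (3.0000, -6.5000, 3.5981)
after link 3: o_3 = (2.5000, -6.9330, 2.3481)

2.500 -6.933 2.348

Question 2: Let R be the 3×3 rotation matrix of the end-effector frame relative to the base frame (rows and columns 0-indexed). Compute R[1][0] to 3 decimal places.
End-effector x-axis (col 0 of R) = (-0.5000,0.4330,-0.7500)
R[1][0] = 0.4330

0.433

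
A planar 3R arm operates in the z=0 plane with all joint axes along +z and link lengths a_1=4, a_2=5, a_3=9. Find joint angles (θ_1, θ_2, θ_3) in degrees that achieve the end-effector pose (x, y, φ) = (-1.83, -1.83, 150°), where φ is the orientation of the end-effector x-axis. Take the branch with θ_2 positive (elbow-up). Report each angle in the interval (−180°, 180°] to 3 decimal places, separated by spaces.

-63.410 30.000 -176.591

wrist centre = target − a_3·(cos φ, sin φ) = (5.9642, -6.3300)
cos θ_2 = (75.6409−4²−5²)/(2·4·5) = 0.8660; θ_2 = 30.0003° (elbow-up)
β = atan2(-6.3300,5.9642) = -46.7041°; ψ = atan2(2.5000,8.3301) = 16.7055°
θ_1 = β − ψ = -63.4096°
θ_3 = φ − θ_1 − θ_2 = -176.5907° (wrapped to (-180°,180°])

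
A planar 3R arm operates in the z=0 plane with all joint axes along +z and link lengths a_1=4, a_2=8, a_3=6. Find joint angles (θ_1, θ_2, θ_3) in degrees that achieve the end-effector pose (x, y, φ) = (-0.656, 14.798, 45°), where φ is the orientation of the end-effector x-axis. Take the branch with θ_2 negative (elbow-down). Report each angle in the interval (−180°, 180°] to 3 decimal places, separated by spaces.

135.016 -30.024 -59.992

wrist centre = target − a_3·(cos φ, sin φ) = (-4.8986, 10.5554)
cos θ_2 = (135.4123−4²−8²)/(2·4·8) = 0.8658; θ_2 = -30.0239° (elbow-down)
β = atan2(10.5554,-4.8986) = 114.8956°; ψ = atan2(-4.0029,10.9265) = -20.1201°
θ_1 = β − ψ = 135.0156°
θ_3 = φ − θ_1 − θ_2 = -59.9918° (wrapped to (-180°,180°])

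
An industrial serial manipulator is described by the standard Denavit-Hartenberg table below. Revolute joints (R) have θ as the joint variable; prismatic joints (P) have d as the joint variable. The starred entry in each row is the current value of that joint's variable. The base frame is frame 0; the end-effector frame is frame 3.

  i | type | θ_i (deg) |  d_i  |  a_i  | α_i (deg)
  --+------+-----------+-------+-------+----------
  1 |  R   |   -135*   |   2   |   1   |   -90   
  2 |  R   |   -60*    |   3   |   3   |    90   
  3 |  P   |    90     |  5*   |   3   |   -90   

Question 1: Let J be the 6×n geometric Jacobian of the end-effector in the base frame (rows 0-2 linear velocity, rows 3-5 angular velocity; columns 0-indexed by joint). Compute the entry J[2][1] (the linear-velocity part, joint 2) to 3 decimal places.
axis z_1 = (0.7071,-0.7071,0.0000); lever o_n−o_1 = (6.2438,-2.2414,5.0981)
cross product → J_v[:, 1] = (-3.6049,-3.6049,2.8301)
J_ω[:, 1] = z_1
entry J[2][1] = 2.8301

2.830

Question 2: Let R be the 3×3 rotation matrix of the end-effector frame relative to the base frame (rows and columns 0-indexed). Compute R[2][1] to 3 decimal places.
-0.500

End-effector y-axis (col 1 of R) = (-0.6124,-0.6124,-0.5000)
R[2][1] = -0.5000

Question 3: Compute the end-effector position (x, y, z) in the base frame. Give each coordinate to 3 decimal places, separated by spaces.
after link 1: o_1 = (-0.7071, -0.7071, 2.0000)
after link 2: o_2 = (0.3536, -3.8891, 4.5981)
after link 3: o_3 = (5.5367, -2.9485, 7.0981)

5.537 -2.949 7.098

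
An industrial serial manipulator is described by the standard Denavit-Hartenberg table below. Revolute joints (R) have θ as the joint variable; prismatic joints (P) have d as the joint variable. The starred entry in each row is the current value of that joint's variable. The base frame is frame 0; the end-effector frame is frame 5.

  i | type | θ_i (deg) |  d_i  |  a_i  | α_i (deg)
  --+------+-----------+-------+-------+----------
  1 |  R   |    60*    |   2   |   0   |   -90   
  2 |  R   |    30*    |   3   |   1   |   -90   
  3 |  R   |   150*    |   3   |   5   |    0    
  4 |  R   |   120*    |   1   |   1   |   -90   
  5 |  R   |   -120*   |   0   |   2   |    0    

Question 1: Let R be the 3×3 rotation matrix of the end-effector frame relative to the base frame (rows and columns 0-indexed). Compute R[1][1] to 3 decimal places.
0.217

End-effector y-axis (col 1 of R) = (-0.8750,0.2165,-0.4330)
R[1][1] = 0.2165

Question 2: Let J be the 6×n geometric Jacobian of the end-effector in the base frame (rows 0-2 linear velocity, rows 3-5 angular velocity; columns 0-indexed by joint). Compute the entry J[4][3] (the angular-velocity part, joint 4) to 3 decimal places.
axis z_3 = (-0.2500,-0.4330,-0.8660); lever o_n−o_3 = (-0.6830,-1.1830,-2.3660)
cross product → J_v[:, 3] = (0.0000,0.0000,-0.0000)
J_ω[:, 3] = z_3
entry J[4][3] = -0.4330

-0.433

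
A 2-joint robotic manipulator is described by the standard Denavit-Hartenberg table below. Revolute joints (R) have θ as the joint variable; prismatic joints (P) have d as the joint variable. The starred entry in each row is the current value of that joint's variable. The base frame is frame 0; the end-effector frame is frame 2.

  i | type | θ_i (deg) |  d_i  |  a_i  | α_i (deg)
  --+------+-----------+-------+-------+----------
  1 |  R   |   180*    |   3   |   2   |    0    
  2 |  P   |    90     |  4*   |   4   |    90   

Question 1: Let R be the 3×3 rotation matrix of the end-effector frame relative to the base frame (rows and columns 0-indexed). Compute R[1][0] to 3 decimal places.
-1.000

End-effector x-axis (col 0 of R) = (-0.0000,-1.0000,0.0000)
R[1][0] = -1.0000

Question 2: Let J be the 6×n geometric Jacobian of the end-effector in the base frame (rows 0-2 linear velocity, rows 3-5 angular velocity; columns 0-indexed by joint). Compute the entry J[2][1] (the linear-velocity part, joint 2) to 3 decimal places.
1.000

prismatic axis z_1 = (0.0000,0.0000,1.0000)
J_v[:, 1] = z_1; J_ω[:, 1] = (0,0,0)
entry J[2][1] = 1.0000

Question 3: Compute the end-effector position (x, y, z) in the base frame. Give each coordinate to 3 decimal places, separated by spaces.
-2.000 -4.000 7.000

after link 1: o_1 = (-2.0000, 0.0000, 3.0000)
after link 2: o_2 = (-2.0000, -4.0000, 7.0000)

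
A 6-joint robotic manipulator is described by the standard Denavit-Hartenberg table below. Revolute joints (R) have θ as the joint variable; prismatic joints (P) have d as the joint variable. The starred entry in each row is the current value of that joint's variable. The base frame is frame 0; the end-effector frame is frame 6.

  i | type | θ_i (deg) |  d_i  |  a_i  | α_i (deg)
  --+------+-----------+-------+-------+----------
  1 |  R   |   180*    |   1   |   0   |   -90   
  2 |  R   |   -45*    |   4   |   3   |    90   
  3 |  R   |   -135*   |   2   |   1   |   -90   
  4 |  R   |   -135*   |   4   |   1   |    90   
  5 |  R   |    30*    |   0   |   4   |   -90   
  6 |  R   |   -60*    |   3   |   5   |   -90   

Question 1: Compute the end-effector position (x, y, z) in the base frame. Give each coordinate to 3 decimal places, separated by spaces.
-8.076 -1.059 12.703

after link 1: o_1 = (0.0000, 0.0000, 1.0000)
after link 2: o_2 = (-2.1213, -4.0000, 3.1213)
after link 3: o_3 = (-0.2071, -3.2929, 4.0355)
after link 4: o_4 = (-2.0607, -0.9645, 6.8891)
after link 5: o_5 = (-2.5534, -1.2823, 10.8459)
after link 6: o_6 = (-8.0760, -1.0589, 12.7035)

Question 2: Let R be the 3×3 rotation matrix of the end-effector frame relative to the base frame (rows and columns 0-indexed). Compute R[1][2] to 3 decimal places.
0.181

End-effector z-axis (col 2 of R) = (0.3201,0.1812,0.9299)
R[1][2] = 0.1812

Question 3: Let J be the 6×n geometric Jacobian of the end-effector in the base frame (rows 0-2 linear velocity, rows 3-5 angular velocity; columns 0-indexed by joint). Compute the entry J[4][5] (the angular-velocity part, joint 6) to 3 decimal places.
axis z_5 = (-0.5062,0.8624,0.0062); lever o_n−o_5 = (-5.5226,0.2234,1.8576)
cross product → J_v[:, 5] = (1.6005,0.9059,4.6495)
J_ω[:, 5] = z_5
entry J[4][5] = 0.8624

0.862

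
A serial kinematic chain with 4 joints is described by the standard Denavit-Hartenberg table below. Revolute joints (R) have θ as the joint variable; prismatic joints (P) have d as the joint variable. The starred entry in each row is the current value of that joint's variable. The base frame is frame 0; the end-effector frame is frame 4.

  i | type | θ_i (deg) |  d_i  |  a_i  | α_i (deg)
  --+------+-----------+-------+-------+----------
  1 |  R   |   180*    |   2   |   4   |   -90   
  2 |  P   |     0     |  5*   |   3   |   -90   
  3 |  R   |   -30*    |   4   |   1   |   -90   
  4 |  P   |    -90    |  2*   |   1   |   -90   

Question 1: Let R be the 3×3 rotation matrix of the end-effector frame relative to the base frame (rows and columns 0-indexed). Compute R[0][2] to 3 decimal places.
End-effector z-axis (col 2 of R) = (-0.8660,-0.5000,0.0000)
R[0][2] = -0.8660

-0.866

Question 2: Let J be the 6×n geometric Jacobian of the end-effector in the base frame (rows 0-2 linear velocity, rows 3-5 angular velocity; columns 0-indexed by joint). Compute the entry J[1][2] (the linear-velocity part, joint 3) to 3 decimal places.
axis z_2 = (-0.0000,-0.0000,-1.0000); lever o_n−o_2 = (-1.8660,1.2321,-5.0000)
cross product → J_v[:, 2] = (1.2321,1.8660,-0.0000)
J_ω[:, 2] = z_2
entry J[1][2] = 1.8660

1.866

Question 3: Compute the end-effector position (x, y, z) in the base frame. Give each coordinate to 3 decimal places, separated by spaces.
after link 1: o_1 = (-4.0000, 0.0000, 2.0000)
after link 2: o_2 = (-7.0000, -5.0000, 2.0000)
after link 3: o_3 = (-7.8660, -5.5000, -2.0000)
after link 4: o_4 = (-8.8660, -3.7679, -3.0000)

-8.866 -3.768 -3.000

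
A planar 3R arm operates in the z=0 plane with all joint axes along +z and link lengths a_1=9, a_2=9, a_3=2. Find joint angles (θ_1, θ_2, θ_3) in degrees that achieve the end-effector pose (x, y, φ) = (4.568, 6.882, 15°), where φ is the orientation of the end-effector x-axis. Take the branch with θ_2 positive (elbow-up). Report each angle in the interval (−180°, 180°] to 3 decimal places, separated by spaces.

0.002 134.997 -119.999

wrist centre = target − a_3·(cos φ, sin φ) = (2.6361, 6.3644)
cos θ_2 = (47.4544−9²−9²)/(2·9·9) = -0.7071; θ_2 = 134.9972° (elbow-up)
β = atan2(6.3644,2.6361) = 67.5004°; ψ = atan2(6.3643,2.6364) = 67.4986°
θ_1 = β − ψ = 0.0019°
θ_3 = φ − θ_1 − θ_2 = -119.9990° (wrapped to (-180°,180°])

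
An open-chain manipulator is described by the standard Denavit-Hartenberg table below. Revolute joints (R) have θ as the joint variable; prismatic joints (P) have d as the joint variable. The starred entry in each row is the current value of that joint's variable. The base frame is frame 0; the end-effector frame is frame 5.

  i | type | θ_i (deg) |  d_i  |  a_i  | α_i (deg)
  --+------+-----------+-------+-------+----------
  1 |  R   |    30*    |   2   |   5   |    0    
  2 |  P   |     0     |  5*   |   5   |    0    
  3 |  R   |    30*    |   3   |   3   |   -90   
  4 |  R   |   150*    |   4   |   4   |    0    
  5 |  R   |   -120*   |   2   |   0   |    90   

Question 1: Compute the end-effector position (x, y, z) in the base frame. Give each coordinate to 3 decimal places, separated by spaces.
3.232 7.598 8.000

after link 1: o_1 = (4.3301, 2.5000, 2.0000)
after link 2: o_2 = (8.6603, 5.0000, 7.0000)
after link 3: o_3 = (10.1603, 7.5981, 10.0000)
after link 4: o_4 = (4.9641, 6.5981, 8.0000)
after link 5: o_5 = (3.2321, 7.5981, 8.0000)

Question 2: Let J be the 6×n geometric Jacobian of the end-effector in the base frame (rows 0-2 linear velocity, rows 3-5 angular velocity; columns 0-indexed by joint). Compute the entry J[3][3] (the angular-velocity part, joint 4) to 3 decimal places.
-0.866

axis z_3 = (-0.8660,0.5000,0.0000); lever o_n−o_3 = (-6.9282,0.0000,-2.0000)
cross product → J_v[:, 3] = (-1.0000,-1.7321,3.4641)
J_ω[:, 3] = z_3
entry J[3][3] = -0.8660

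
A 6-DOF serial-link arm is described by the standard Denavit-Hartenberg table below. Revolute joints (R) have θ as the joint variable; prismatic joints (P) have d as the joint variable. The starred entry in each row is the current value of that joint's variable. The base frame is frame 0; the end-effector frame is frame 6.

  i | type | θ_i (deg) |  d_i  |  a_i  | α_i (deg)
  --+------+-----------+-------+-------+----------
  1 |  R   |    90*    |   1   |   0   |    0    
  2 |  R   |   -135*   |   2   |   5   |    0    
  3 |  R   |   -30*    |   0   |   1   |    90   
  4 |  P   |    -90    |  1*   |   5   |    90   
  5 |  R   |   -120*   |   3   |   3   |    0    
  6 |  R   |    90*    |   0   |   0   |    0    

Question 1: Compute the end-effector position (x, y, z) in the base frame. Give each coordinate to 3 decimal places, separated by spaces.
4.562 -1.190 -0.500

after link 1: o_1 = (0.0000, 0.0000, 1.0000)
after link 2: o_2 = (3.5355, -3.5355, 3.0000)
after link 3: o_3 = (3.7944, -4.5015, 3.0000)
after link 4: o_4 = (2.8284, -4.7603, -2.0000)
after link 5: o_5 = (4.5615, -1.1901, -0.5000)
after link 6: o_6 = (4.5615, -1.1901, -0.5000)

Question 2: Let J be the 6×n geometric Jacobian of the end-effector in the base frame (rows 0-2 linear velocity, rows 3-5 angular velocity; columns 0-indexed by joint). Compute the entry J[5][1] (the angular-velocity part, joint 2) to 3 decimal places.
axis z_1 = (0.0000,0.0000,1.0000); lever o_n−o_1 = (4.5615,-1.1901,-1.5000)
cross product → J_v[:, 1] = (1.1901,4.5615,-0.0000)
J_ω[:, 1] = z_1
entry J[5][1] = 1.0000

1.000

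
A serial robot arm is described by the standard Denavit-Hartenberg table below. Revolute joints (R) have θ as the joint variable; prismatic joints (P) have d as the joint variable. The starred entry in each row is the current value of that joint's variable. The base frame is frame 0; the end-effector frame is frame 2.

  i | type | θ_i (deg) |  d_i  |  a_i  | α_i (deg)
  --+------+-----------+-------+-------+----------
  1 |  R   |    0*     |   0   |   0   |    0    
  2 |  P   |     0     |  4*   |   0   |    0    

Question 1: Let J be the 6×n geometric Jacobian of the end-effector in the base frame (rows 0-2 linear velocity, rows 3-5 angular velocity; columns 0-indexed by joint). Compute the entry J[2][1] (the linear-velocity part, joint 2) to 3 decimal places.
prismatic axis z_1 = (0.0000,0.0000,1.0000)
J_v[:, 1] = z_1; J_ω[:, 1] = (0,0,0)
entry J[2][1] = 1.0000

1.000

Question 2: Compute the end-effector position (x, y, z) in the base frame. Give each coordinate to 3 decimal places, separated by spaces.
0.000 0.000 4.000

after link 1: o_1 = (0.0000, 0.0000, 0.0000)
after link 2: o_2 = (0.0000, 0.0000, 4.0000)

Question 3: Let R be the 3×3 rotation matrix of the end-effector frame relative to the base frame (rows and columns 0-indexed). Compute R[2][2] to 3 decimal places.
1.000

End-effector z-axis (col 2 of R) = (0.0000,0.0000,1.0000)
R[2][2] = 1.0000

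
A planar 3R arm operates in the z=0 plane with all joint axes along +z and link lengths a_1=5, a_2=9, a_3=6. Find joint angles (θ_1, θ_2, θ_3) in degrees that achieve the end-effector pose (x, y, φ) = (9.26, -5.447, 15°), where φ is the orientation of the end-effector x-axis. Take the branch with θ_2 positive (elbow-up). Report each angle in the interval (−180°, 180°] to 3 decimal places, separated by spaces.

-149.997 119.999 44.997

wrist centre = target − a_3·(cos φ, sin φ) = (3.4644, -6.9999)
cos θ_2 = (61.0012−5²−9²)/(2·5·9) = -0.5000; θ_2 = 119.9991° (elbow-up)
β = atan2(-6.9999,3.4644) = -63.6680°; ψ = atan2(7.7943,0.5001) = 86.3287°
θ_1 = β − ψ = -149.9966°
θ_3 = φ − θ_1 − θ_2 = 44.9975° (wrapped to (-180°,180°])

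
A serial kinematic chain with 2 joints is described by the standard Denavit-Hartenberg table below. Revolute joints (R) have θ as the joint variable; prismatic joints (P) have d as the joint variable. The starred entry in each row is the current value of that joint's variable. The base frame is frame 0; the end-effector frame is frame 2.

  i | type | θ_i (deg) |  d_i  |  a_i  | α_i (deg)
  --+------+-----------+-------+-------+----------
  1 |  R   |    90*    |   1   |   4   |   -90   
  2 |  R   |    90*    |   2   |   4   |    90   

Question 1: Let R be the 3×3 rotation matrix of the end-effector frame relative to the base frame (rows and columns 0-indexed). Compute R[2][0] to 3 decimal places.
-1.000

End-effector x-axis (col 0 of R) = (-0.0000,0.0000,-1.0000)
R[2][0] = -1.0000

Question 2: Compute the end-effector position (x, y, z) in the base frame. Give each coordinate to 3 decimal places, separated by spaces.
-2.000 4.000 -3.000

after link 1: o_1 = (0.0000, 4.0000, 1.0000)
after link 2: o_2 = (-2.0000, 4.0000, -3.0000)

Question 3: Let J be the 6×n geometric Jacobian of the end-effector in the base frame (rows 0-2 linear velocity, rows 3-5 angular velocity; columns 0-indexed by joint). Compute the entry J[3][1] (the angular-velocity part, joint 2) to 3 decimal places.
-1.000

axis z_1 = (-1.0000,0.0000,0.0000); lever o_n−o_1 = (-2.0000,0.0000,-4.0000)
cross product → J_v[:, 1] = (-0.0000,-4.0000,0.0000)
J_ω[:, 1] = z_1
entry J[3][1] = -1.0000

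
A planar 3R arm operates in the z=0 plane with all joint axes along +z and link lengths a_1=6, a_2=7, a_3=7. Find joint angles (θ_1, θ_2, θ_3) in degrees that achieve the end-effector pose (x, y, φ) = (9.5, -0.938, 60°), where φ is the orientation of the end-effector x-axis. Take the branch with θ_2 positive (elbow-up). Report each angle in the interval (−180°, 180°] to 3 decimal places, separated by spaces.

-98.797 89.998 68.799

wrist centre = target − a_3·(cos φ, sin φ) = (6.0000, -7.0002)
cos θ_2 = (85.0025−6²−7²)/(2·6·7) = 0.0000; θ_2 = 89.9983° (elbow-up)
β = atan2(-7.0002,6.0000) = -49.3994°; ψ = atan2(7.0000,6.0002) = 49.3977°
θ_1 = β − ψ = -98.7972°
θ_3 = φ − θ_1 − θ_2 = 68.7988° (wrapped to (-180°,180°])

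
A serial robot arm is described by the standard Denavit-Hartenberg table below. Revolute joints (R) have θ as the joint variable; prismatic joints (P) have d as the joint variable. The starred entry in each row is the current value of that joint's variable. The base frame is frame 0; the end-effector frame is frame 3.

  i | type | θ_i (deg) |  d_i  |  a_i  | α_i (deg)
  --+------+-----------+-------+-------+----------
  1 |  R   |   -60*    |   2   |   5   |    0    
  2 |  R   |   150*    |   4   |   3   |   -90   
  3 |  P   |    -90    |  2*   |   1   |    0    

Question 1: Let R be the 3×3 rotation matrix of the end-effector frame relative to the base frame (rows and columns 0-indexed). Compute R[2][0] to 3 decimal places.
End-effector x-axis (col 0 of R) = (0.0000,0.0000,1.0000)
R[2][0] = 1.0000

1.000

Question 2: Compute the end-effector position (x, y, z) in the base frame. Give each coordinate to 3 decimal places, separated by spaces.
0.500 -1.330 7.000

after link 1: o_1 = (2.5000, -4.3301, 2.0000)
after link 2: o_2 = (2.5000, -1.3301, 6.0000)
after link 3: o_3 = (0.5000, -1.3301, 7.0000)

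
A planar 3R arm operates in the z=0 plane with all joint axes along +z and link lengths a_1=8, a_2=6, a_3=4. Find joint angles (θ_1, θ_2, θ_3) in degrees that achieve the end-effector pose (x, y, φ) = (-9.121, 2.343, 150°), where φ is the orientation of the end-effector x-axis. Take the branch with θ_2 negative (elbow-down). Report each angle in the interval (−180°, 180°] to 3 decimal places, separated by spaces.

-134.999 -135.000 59.998

wrist centre = target − a_3·(cos φ, sin φ) = (-5.6569, 0.3430)
cos θ_2 = (32.1181−8²−6²)/(2·8·6) = -0.7071; θ_2 = -134.9997° (elbow-down)
β = atan2(0.3430,-5.6569) = 176.5302°; ψ = atan2(-4.2427,3.7574) = -48.4713°
θ_1 = β − ψ = 225.0015°
θ_3 = φ − θ_1 − θ_2 = 59.9982° (wrapped to (-180°,180°])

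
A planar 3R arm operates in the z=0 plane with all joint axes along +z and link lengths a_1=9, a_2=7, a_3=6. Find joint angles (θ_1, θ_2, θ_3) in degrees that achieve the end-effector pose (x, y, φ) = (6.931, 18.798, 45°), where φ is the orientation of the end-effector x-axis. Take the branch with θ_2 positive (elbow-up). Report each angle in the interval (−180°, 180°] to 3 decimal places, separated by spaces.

59.997 45.006 -60.003

wrist centre = target − a_3·(cos φ, sin φ) = (2.6884, 14.5554)
cos θ_2 = (219.0858−9²−7²)/(2·9·7) = 0.7070; θ_2 = 45.0062° (elbow-up)
β = atan2(14.5554,2.6884) = 79.5355°; ψ = atan2(4.9503,13.9492) = 19.5387°
θ_1 = β − ψ = 59.9967°
θ_3 = φ − θ_1 − θ_2 = -60.0030° (wrapped to (-180°,180°])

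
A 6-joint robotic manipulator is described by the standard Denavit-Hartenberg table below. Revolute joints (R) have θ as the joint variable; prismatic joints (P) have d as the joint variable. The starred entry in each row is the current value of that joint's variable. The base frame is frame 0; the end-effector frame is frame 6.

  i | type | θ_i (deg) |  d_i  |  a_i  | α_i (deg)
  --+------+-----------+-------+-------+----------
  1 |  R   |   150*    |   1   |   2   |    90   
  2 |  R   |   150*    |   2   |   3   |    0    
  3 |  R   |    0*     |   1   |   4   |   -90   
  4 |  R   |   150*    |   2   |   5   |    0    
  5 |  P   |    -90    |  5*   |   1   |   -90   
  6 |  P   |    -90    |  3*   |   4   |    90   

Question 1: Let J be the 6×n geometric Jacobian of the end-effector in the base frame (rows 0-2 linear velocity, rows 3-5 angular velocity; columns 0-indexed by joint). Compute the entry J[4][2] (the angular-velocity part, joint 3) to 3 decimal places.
axis z_2 = (0.5000,0.8660,0.0000); lever o_n−o_2 = (1.0090,-5.0466,-10.7404)
cross product → J_v[:, 2] = (-9.3014,5.3702,-3.3971)
J_ω[:, 2] = z_2
entry J[4][2] = 0.8660

0.866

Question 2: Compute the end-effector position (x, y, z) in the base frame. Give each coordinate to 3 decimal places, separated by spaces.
2.527 -3.614 -8.240

after link 1: o_1 = (-1.7321, 1.0000, 1.0000)
after link 2: o_2 = (1.5179, 1.4330, 2.5000)
after link 3: o_3 = (5.0179, 0.5670, 4.5000)
after link 4: o_4 = (1.3864, -0.2231, 0.6029)
after link 5: o_5 = (3.4934, -2.4396, -3.4772)
after link 6: o_6 = (2.5269, -3.6136, -8.2404)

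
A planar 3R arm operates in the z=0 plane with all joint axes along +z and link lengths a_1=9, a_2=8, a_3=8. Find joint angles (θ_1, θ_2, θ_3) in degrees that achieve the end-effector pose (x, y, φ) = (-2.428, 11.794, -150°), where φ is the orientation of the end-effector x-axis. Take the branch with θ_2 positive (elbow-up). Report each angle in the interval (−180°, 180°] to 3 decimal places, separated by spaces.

59.997 30.004 119.999

wrist centre = target − a_3·(cos φ, sin φ) = (4.5002, 15.7940)
cos θ_2 = (269.7023−9²−8²)/(2·9·8) = 0.8660; θ_2 = 30.0043° (elbow-up)
β = atan2(15.7940,4.5002) = 74.0961°; ψ = atan2(4.0005,15.9279) = 14.0990°
θ_1 = β − ψ = 59.9971°
θ_3 = φ − θ_1 − θ_2 = 119.9986° (wrapped to (-180°,180°])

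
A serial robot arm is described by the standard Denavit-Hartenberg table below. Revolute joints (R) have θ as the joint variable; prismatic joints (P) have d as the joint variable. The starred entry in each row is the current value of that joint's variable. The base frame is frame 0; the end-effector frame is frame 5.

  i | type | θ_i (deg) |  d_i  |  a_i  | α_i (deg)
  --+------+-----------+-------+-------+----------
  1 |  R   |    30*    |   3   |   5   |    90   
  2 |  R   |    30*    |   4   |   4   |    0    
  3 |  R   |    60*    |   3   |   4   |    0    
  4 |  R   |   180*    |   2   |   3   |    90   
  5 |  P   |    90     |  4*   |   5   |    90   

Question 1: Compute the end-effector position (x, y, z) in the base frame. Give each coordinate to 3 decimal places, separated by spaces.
10.866 -9.892 6.000

after link 1: o_1 = (4.3301, 2.5000, 3.0000)
after link 2: o_2 = (9.3301, 0.7679, 5.0000)
after link 3: o_3 = (10.8301, -1.8301, 9.0000)
after link 4: o_4 = (11.8301, -3.5622, 6.0000)
after link 5: o_5 = (10.8660, -9.8923, 6.0000)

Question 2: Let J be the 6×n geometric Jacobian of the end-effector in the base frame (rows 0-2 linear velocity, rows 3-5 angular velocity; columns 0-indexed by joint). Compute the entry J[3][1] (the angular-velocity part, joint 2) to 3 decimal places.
axis z_1 = (0.5000,-0.8660,0.0000); lever o_n−o_1 = (6.5359,-12.3923,3.0000)
cross product → J_v[:, 1] = (-2.5981,-1.5000,-0.5359)
J_ω[:, 1] = z_1
entry J[3][1] = 0.5000

0.500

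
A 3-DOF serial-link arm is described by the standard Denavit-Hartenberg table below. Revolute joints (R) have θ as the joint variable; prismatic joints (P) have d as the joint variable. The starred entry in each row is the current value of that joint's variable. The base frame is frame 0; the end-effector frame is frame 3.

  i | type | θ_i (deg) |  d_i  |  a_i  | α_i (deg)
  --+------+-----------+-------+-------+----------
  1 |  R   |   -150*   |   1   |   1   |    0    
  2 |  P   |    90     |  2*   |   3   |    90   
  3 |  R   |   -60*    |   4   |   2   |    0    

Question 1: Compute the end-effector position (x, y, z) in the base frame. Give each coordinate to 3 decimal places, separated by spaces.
-2.330 -5.964 1.268

after link 1: o_1 = (-0.8660, -0.5000, 1.0000)
after link 2: o_2 = (0.6340, -3.0981, 3.0000)
after link 3: o_3 = (-2.3301, -5.9641, 1.2679)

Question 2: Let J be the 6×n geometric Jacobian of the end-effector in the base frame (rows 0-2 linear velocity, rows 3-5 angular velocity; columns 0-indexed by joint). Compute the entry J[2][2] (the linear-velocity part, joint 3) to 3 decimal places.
1.000

axis z_2 = (-0.8660,-0.5000,0.0000); lever o_n−o_2 = (-2.9641,-2.8660,-1.7321)
cross product → J_v[:, 2] = (0.8660,-1.5000,1.0000)
J_ω[:, 2] = z_2
entry J[2][2] = 1.0000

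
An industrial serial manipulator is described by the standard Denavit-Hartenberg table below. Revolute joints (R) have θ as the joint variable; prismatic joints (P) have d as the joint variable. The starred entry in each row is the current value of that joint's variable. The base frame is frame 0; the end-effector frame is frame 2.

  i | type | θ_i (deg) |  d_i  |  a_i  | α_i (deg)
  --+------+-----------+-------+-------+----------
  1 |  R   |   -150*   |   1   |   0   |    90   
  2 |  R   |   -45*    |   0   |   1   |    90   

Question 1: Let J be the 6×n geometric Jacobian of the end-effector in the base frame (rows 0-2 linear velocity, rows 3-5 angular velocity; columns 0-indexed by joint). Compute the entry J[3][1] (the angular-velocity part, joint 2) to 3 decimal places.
-0.500

axis z_1 = (-0.5000,0.8660,0.0000); lever o_n−o_1 = (-0.6124,-0.3536,-0.7071)
cross product → J_v[:, 1] = (-0.6124,-0.3536,0.7071)
J_ω[:, 1] = z_1
entry J[3][1] = -0.5000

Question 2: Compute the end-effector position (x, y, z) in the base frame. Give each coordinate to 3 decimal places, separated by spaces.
after link 1: o_1 = (0.0000, 0.0000, 1.0000)
after link 2: o_2 = (-0.6124, -0.3536, 0.2929)

-0.612 -0.354 0.293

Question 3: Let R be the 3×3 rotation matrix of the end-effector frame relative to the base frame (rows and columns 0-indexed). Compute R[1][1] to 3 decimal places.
End-effector y-axis (col 1 of R) = (-0.5000,0.8660,0.0000)
R[1][1] = 0.8660

0.866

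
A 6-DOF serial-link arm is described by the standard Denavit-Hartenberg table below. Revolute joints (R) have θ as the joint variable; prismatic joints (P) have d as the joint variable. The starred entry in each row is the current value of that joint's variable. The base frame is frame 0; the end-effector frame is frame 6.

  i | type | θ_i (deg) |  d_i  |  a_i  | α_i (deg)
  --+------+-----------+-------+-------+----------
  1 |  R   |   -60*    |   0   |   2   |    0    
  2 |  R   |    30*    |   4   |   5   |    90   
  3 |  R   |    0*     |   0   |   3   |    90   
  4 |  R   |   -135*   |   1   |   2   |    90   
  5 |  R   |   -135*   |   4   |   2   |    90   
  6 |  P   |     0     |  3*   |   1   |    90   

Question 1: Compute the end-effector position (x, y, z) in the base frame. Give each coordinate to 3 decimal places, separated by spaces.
after link 1: o_1 = (1.0000, -1.7321, 0.0000)
after link 2: o_2 = (5.3301, -4.2321, 4.0000)
after link 3: o_3 = (7.9282, -5.7321, 4.0000)
after link 4: o_4 = (7.4106, -3.8002, 3.0000)
after link 5: o_5 = (3.9129, -6.2015, 4.4142)
after link 6: o_6 = (4.6449, -8.9336, 3.0000)

4.645 -8.934 3.000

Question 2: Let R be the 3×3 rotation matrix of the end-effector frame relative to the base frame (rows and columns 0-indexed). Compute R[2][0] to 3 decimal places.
End-effector x-axis (col 0 of R) = (0.1830,-0.6830,0.7071)
R[2][0] = 0.7071

0.707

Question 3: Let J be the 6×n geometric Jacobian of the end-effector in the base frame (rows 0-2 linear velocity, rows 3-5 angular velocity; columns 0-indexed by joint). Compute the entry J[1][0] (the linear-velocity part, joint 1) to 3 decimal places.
4.645

axis z_0 = ẑ; lever o_n−o_0 = (4.6449,-8.9336,3.0000)
cross product → J_v[:, 0] = (8.9336,4.6449,-0.0000)
J_ω[:, 0] = z_0
entry J[1][0] = 4.6449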